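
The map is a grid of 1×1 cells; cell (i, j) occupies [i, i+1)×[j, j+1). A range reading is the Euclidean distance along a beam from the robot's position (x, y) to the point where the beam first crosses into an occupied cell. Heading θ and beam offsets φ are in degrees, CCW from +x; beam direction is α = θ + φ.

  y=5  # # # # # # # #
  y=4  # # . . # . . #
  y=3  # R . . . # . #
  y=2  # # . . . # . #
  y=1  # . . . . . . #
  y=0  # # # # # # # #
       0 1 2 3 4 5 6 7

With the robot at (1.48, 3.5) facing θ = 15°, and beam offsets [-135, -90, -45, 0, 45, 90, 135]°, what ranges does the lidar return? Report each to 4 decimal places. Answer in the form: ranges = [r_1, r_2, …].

beam 1: φ=-135°, α=240°
  direction (-0.5000, -0.8660); cell (1,3); t to first gridline: x 0.9600, y 0.5774 (then +2.0000 / +1.1547)
    (1,2) via y @ 0.5774  # hit
  → r_1 = 0.5774
beam 2: φ=-90°, α=285°
  direction (0.2588, -0.9659); cell (1,3); t to first gridline: x 2.0091, y 0.5176 (then +3.8637 / +1.0353)
    (1,2) via y @ 0.5176  # hit
  → r_2 = 0.5176
beam 3: φ=-45°, α=330°
  direction (0.8660, -0.5000); cell (1,3); t to first gridline: x 0.6004, y 1.0000 (then +1.1547 / +2.0000)
    (2,3) via x @ 0.6004
    (2,2) via y @ 1.0000
    (3,2) via x @ 1.7551
    (4,2) via x @ 2.9098
    (4,1) via y @ 3.0000
    (5,1) via x @ 4.0645
    (5,0) via y @ 5.0000  # hit
  → r_3 = 5.0000
beam 4: φ=0°, α=15°
  direction (0.9659, 0.2588); cell (1,3); t to first gridline: x 0.5383, y 1.9319 (then +1.0353 / +3.8637)
    (2,3) via x @ 0.5383
    (3,3) via x @ 1.5736
    (3,4) via y @ 1.9319
    (4,4) via x @ 2.6089  # hit
  → r_4 = 2.6089
beam 5: φ=45°, α=60°
  direction (0.5000, 0.8660); cell (1,3); t to first gridline: x 1.0400, y 0.5774 (then +2.0000 / +1.1547)
    (1,4) via y @ 0.5774  # hit
  → r_5 = 0.5774
beam 6: φ=90°, α=105°
  direction (-0.2588, 0.9659); cell (1,3); t to first gridline: x 1.8546, y 0.5176 (then +3.8637 / +1.0353)
    (1,4) via y @ 0.5176  # hit
  → r_6 = 0.5176
beam 7: φ=135°, α=150°
  direction (-0.8660, 0.5000); cell (1,3); t to first gridline: x 0.5543, y 1.0000 (then +1.1547 / +2.0000)
    (0,3) via x @ 0.5543  # hit
  → r_7 = 0.5543

ranges = [0.5774, 0.5176, 5.0000, 2.6089, 0.5774, 0.5176, 0.5543]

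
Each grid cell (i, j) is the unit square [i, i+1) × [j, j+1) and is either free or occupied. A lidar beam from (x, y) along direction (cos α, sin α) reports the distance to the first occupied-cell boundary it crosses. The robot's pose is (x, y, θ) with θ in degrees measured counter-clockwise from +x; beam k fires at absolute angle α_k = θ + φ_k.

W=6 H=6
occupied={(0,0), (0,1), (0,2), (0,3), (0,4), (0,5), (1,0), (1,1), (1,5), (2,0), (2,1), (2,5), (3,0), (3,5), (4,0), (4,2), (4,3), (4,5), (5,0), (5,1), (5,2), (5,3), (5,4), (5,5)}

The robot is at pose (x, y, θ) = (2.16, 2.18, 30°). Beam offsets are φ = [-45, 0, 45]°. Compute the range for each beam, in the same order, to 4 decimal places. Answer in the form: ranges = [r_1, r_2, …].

beam 1: φ=-45°, α=345°
  dir = (cos 345°, sin 345°) = (0.9659, -0.2588); from cell (2,2)
  next x-line at t=0.8696, next y-line at t=0.6955; Δt_x=1.0353, Δt_y=3.8637
    y: enter (2,1) at t=0.6955 ← occupied
  → r_1 = 0.6955
beam 2: φ=0°, α=30°
  dir = (cos 30°, sin 30°) = (0.8660, 0.5000); from cell (2,2)
  next x-line at t=0.9699, next y-line at t=1.6400; Δt_x=1.1547, Δt_y=2.0000
    x: enter (3,2) at t=0.9699
    y: enter (3,3) at t=1.6400
    x: enter (4,3) at t=2.1246 ← occupied
  → r_2 = 2.1246
beam 3: φ=45°, α=75°
  dir = (cos 75°, sin 75°) = (0.2588, 0.9659); from cell (2,2)
  next x-line at t=3.2455, next y-line at t=0.8489; Δt_x=3.8637, Δt_y=1.0353
    y: enter (2,3) at t=0.8489
    y: enter (2,4) at t=1.8842
    y: enter (2,5) at t=2.9195 ← occupied
  → r_3 = 2.9195

ranges = [0.6955, 2.1246, 2.9195]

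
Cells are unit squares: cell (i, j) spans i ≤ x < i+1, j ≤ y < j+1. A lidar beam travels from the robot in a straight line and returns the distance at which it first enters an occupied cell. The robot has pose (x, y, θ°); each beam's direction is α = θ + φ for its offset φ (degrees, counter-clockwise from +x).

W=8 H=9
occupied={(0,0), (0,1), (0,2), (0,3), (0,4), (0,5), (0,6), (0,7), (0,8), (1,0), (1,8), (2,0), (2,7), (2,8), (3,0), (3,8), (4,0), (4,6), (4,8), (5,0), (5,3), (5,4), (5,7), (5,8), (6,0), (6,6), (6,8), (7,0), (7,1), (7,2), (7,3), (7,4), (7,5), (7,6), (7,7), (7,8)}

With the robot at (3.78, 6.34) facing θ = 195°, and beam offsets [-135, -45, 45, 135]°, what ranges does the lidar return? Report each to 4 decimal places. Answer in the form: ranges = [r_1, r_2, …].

beam 1: φ=-135°, α=60°
  cosα=0.5000 sinα=0.8660 | (3,6) | tMaxX 0.4400 tMaxY 0.7621 | tΔX 2.0000 tΔY 1.1547
    t=0.4400 [x] (4,6) — stop
  → r_1 = 0.4400
beam 2: φ=-45°, α=150°
  cosα=-0.8660 sinα=0.5000 | (3,6) | tMaxX 0.9007 tMaxY 1.3200 | tΔX 1.1547 tΔY 2.0000
    t=0.9007 [x] (2,6)
    t=1.3200 [y] (2,7) — stop
  → r_2 = 1.3200
beam 3: φ=45°, α=240°
  cosα=-0.5000 sinα=-0.8660 | (3,6) | tMaxX 1.5600 tMaxY 0.3926 | tΔX 2.0000 tΔY 1.1547
    t=0.3926 [y] (3,5)
    t=1.5473 [y] (3,4)
    t=1.5600 [x] (2,4)
    t=2.7020 [y] (2,3)
    t=3.5600 [x] (1,3)
    t=3.8567 [y] (1,2)
    t=5.0114 [y] (1,1)
    t=5.5600 [x] (0,1) — stop
  → r_3 = 5.5600
beam 4: φ=135°, α=330°
  cosα=0.8660 sinα=-0.5000 | (3,6) | tMaxX 0.2540 tMaxY 0.6800 | tΔX 1.1547 tΔY 2.0000
    t=0.2540 [x] (4,6) — stop
  → r_4 = 0.2540

ranges = [0.4400, 1.3200, 5.5600, 0.2540]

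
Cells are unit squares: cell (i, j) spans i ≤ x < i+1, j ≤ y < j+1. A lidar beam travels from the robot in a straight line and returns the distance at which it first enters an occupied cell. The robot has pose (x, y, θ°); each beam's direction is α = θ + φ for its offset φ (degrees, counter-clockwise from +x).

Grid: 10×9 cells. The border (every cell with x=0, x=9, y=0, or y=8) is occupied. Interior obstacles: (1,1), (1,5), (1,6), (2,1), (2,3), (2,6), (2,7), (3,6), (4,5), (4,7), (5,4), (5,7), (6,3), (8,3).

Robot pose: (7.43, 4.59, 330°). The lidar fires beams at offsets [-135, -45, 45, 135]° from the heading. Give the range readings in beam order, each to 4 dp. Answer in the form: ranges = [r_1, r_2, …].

beam 1: φ=-135°, α=195°
  direction (-0.9659, -0.2588); cell (7,4); t to first gridline: x 0.4452, y 2.2796 (then +1.0353 / +3.8637)
    (6,4) via x @ 0.4452
    (5,4) via x @ 1.4804  # hit
  → r_1 = 1.4804
beam 2: φ=-45°, α=285°
  direction (0.2588, -0.9659); cell (7,4); t to first gridline: x 2.2023, y 0.6108 (then +3.8637 / +1.0353)
    (7,3) via y @ 0.6108
    (7,2) via y @ 1.6461
    (8,2) via x @ 2.2023
    (8,1) via y @ 2.6814
    (8,0) via y @ 3.7166  # hit
  → r_2 = 3.7166
beam 3: φ=45°, α=15°
  direction (0.9659, 0.2588); cell (7,4); t to first gridline: x 0.5901, y 1.5841 (then +1.0353 / +3.8637)
    (8,4) via x @ 0.5901
    (8,5) via y @ 1.5841
    (9,5) via x @ 1.6254  # hit
  → r_3 = 1.6254
beam 4: φ=135°, α=105°
  direction (-0.2588, 0.9659); cell (7,4); t to first gridline: x 1.6614, y 0.4245 (then +3.8637 / +1.0353)
    (7,5) via y @ 0.4245
    (7,6) via y @ 1.4597
    (6,6) via x @ 1.6614
    (6,7) via y @ 2.4950
    (6,8) via y @ 3.5303  # hit
  → r_4 = 3.5303

ranges = [1.4804, 3.7166, 1.6254, 3.5303]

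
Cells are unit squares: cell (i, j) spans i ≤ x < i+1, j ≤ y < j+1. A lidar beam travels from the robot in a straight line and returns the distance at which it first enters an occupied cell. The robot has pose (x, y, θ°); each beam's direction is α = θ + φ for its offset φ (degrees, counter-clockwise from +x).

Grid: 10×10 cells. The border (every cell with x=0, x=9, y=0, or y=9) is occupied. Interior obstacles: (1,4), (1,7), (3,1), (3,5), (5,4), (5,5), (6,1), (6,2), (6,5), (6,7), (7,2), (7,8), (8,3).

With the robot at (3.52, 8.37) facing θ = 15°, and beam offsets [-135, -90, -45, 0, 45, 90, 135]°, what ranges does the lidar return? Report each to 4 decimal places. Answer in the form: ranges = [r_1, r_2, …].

ranges = [3.8913, 7.6300, 6.3278, 2.4341, 0.7275, 0.6522, 1.2600]

beam 1: φ=-135°, α=240°
  d=(-0.5000,-0.8660)  start (3,8)  tX=1.0400 tY=0.4272  stride 1/|dx|=2.0000 1/|dy|=1.1547
    cross y-line → (3,7), t=0.4272
    cross x-line → (2,7), t=1.0400
    cross y-line → (2,6), t=1.5819
    cross y-line → (2,5), t=2.7366
    cross x-line → (1,5), t=3.0400
    cross y-line → (1,4), t=3.8913 (wall)
  → r_1 = 3.8913
beam 2: φ=-90°, α=285°
  d=(0.2588,-0.9659)  start (3,8)  tX=1.8546 tY=0.3831  stride 1/|dx|=3.8637 1/|dy|=1.0353
    cross y-line → (3,7), t=0.3831
    cross y-line → (3,6), t=1.4183
    cross x-line → (4,6), t=1.8546
    cross y-line → (4,5), t=2.4536
    cross y-line → (4,4), t=3.4889
    cross y-line → (4,3), t=4.5242
    cross y-line → (4,2), t=5.5594
    cross x-line → (5,2), t=5.7183
    cross y-line → (5,1), t=6.5947
    cross y-line → (5,0), t=7.6300 (wall)
  → r_2 = 7.6300
beam 3: φ=-45°, α=330°
  d=(0.8660,-0.5000)  start (3,8)  tX=0.5543 tY=0.7400  stride 1/|dx|=1.1547 1/|dy|=2.0000
    cross x-line → (4,8), t=0.5543
    cross y-line → (4,7), t=0.7400
    cross x-line → (5,7), t=1.7090
    cross y-line → (5,6), t=2.7400
    cross x-line → (6,6), t=2.8637
    cross x-line → (7,6), t=4.0184
    cross y-line → (7,5), t=4.7400
    cross x-line → (8,5), t=5.1731
    cross x-line → (9,5), t=6.3278 (wall)
  → r_3 = 6.3278
beam 4: φ=0°, α=15°
  d=(0.9659,0.2588)  start (3,8)  tX=0.4969 tY=2.4341  stride 1/|dx|=1.0353 1/|dy|=3.8637
    cross x-line → (4,8), t=0.4969
    cross x-line → (5,8), t=1.5322
    cross y-line → (5,9), t=2.4341 (wall)
  → r_4 = 2.4341
beam 5: φ=45°, α=60°
  d=(0.5000,0.8660)  start (3,8)  tX=0.9600 tY=0.7275  stride 1/|dx|=2.0000 1/|dy|=1.1547
    cross y-line → (3,9), t=0.7275 (wall)
  → r_5 = 0.7275
beam 6: φ=90°, α=105°
  d=(-0.2588,0.9659)  start (3,8)  tX=2.0091 tY=0.6522  stride 1/|dx|=3.8637 1/|dy|=1.0353
    cross y-line → (3,9), t=0.6522 (wall)
  → r_6 = 0.6522
beam 7: φ=135°, α=150°
  d=(-0.8660,0.5000)  start (3,8)  tX=0.6004 tY=1.2600  stride 1/|dx|=1.1547 1/|dy|=2.0000
    cross x-line → (2,8), t=0.6004
    cross y-line → (2,9), t=1.2600 (wall)
  → r_7 = 1.2600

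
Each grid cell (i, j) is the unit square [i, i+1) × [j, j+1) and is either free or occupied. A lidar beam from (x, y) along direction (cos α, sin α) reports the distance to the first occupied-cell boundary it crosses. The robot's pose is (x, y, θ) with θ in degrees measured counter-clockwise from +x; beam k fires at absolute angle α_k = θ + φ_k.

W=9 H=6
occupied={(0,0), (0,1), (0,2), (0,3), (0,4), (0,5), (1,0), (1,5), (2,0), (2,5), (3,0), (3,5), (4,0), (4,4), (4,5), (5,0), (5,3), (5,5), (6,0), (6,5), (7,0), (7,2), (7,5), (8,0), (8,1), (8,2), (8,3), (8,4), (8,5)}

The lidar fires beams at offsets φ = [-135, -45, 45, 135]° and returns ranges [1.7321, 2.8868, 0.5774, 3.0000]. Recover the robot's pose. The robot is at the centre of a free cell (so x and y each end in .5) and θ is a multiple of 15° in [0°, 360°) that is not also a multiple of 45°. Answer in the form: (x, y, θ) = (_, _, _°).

(x, y, θ) = (5.5, 2.5, 75°)

Enumerate (i+0.5, j+0.5, θ) over the 25 free cells and 16 admissible headings. For each, cast all 4 beams and compare to the given ranges.
  (6.5, 3.5, 60°): beam 1 = 2.5882 ≠ 1.7321 ✗
  (3.5, 2.5, 120°): beam 1 = 4.6587 ≠ 1.7321 ✗
  (6.5, 4.5, 30°): beam 1 = 3.6235 ≠ 1.7321 ✗
  (1.5, 4.5, 15°): beam 1 = 1.0000 ≠ 1.7321 ✗
  …
  (5.5, 2.5, 75°): r_1=1.7321, r_2=2.8868, r_3=0.5774, r_4=3.0000 — all match ✓
No second candidate reproduces the full scan.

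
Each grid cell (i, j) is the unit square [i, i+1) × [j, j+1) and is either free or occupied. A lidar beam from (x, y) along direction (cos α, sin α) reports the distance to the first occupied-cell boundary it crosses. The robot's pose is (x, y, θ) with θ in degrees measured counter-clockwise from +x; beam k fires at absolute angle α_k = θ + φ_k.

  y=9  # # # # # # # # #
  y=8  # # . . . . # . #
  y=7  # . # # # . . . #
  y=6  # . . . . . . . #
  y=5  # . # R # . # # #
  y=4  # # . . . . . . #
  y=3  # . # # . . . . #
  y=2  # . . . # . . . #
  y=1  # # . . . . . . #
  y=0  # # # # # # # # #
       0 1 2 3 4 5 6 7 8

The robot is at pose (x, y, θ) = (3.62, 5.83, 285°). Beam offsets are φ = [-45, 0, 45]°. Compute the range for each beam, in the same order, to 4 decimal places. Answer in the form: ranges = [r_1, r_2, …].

ranges = [2.1131, 2.9298, 0.4388]

beam 1: φ=-45°, α=240°
  direction (-0.5000, -0.8660); cell (3,5); t to first gridline: x 1.2400, y 0.9584 (then +2.0000 / +1.1547)
    (3,4) via y @ 0.9584
    (2,4) via x @ 1.2400
    (2,3) via y @ 2.1131  # hit
  → r_1 = 2.1131
beam 2: φ=0°, α=285°
  direction (0.2588, -0.9659); cell (3,5); t to first gridline: x 1.4682, y 0.8593 (then +3.8637 / +1.0353)
    (3,4) via y @ 0.8593
    (4,4) via x @ 1.4682
    (4,3) via y @ 1.8946
    (4,2) via y @ 2.9298  # hit
  → r_2 = 2.9298
beam 3: φ=45°, α=330°
  direction (0.8660, -0.5000); cell (3,5); t to first gridline: x 0.4388, y 1.6600 (then +1.1547 / +2.0000)
    (4,5) via x @ 0.4388  # hit
  → r_3 = 0.4388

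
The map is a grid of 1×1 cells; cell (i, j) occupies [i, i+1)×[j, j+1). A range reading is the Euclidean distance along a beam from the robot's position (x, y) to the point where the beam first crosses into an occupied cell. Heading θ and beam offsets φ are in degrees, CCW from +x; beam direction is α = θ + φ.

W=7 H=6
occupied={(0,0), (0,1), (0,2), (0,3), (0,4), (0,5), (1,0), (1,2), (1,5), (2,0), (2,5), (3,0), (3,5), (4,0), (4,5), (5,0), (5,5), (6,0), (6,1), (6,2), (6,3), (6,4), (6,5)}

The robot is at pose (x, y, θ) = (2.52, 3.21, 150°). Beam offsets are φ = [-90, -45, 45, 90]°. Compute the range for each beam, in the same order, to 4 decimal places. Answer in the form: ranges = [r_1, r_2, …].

ranges = [2.0669, 1.8531, 0.8114, 1.0400]

beam 1: φ=-90°, α=60°
  cosα=0.5000 sinα=0.8660 | (2,3) | tMaxX 0.9600 tMaxY 0.9122 | tΔX 2.0000 tΔY 1.1547
    t=0.9122 [y] (2,4)
    t=0.9600 [x] (3,4)
    t=2.0669 [y] (3,5) — stop
  → r_1 = 2.0669
beam 2: φ=-45°, α=105°
  cosα=-0.2588 sinα=0.9659 | (2,3) | tMaxX 2.0091 tMaxY 0.8179 | tΔX 3.8637 tΔY 1.0353
    t=0.8179 [y] (2,4)
    t=1.8531 [y] (2,5) — stop
  → r_2 = 1.8531
beam 3: φ=45°, α=195°
  cosα=-0.9659 sinα=-0.2588 | (2,3) | tMaxX 0.5383 tMaxY 0.8114 | tΔX 1.0353 tΔY 3.8637
    t=0.5383 [x] (1,3)
    t=0.8114 [y] (1,2) — stop
  → r_3 = 0.8114
beam 4: φ=90°, α=240°
  cosα=-0.5000 sinα=-0.8660 | (2,3) | tMaxX 1.0400 tMaxY 0.2425 | tΔX 2.0000 tΔY 1.1547
    t=0.2425 [y] (2,2)
    t=1.0400 [x] (1,2) — stop
  → r_4 = 1.0400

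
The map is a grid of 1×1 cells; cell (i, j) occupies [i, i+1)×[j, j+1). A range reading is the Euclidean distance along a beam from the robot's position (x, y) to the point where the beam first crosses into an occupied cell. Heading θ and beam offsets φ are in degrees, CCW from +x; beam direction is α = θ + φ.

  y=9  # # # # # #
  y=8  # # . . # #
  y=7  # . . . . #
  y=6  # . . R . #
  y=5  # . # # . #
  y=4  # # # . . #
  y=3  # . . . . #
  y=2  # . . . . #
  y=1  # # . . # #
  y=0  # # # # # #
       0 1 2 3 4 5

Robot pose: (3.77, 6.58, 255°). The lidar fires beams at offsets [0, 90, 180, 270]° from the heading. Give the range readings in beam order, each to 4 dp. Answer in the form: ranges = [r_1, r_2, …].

beam 1: φ=0°, α=255°
  direction (-0.2588, -0.9659); cell (3,6); t to first gridline: x 2.9751, y 0.6005 (then +3.8637 / +1.0353)
    (3,5) via y @ 0.6005  # hit
  → r_1 = 0.6005
beam 2: φ=90°, α=345°
  direction (0.9659, -0.2588); cell (3,6); t to first gridline: x 0.2381, y 2.2409 (then +1.0353 / +3.8637)
    (4,6) via x @ 0.2381
    (5,6) via x @ 1.2734  # hit
  → r_2 = 1.2734
beam 3: φ=180°, α=75°
  direction (0.2588, 0.9659); cell (3,6); t to first gridline: x 0.8887, y 0.4348 (then +3.8637 / +1.0353)
    (3,7) via y @ 0.4348
    (4,7) via x @ 0.8887
    (4,8) via y @ 1.4701  # hit
  → r_3 = 1.4701
beam 4: φ=270°, α=165°
  direction (-0.9659, 0.2588); cell (3,6); t to first gridline: x 0.7972, y 1.6228 (then +1.0353 / +3.8637)
    (2,6) via x @ 0.7972
    (2,7) via y @ 1.6228
    (1,7) via x @ 1.8324
    (0,7) via x @ 2.8677  # hit
  → r_4 = 2.8677

ranges = [0.6005, 1.2734, 1.4701, 2.8677]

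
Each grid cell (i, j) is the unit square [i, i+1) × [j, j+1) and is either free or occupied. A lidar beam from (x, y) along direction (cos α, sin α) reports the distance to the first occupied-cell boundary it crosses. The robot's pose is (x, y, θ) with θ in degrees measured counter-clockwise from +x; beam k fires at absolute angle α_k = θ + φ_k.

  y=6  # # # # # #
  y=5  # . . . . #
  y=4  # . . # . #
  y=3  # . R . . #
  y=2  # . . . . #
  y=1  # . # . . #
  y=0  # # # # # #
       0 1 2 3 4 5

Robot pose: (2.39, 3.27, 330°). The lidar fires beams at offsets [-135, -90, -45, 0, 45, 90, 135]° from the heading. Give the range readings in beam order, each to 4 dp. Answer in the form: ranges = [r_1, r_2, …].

ranges = [1.4390, 2.6212, 1.3148, 3.0138, 2.7021, 1.2200, 2.8263]

beam 1: φ=-135°, α=195°
  cosα=-0.9659 sinα=-0.2588 | (2,3) | tMaxX 0.4038 tMaxY 1.0432 | tΔX 1.0353 tΔY 3.8637
    t=0.4038 [x] (1,3)
    t=1.0432 [y] (1,2)
    t=1.4390 [x] (0,2) — stop
  → r_1 = 1.4390
beam 2: φ=-90°, α=240°
  cosα=-0.5000 sinα=-0.8660 | (2,3) | tMaxX 0.7800 tMaxY 0.3118 | tΔX 2.0000 tΔY 1.1547
    t=0.3118 [y] (2,2)
    t=0.7800 [x] (1,2)
    t=1.4665 [y] (1,1)
    t=2.6212 [y] (1,0) — stop
  → r_2 = 2.6212
beam 3: φ=-45°, α=285°
  cosα=0.2588 sinα=-0.9659 | (2,3) | tMaxX 2.3569 tMaxY 0.2795 | tΔX 3.8637 tΔY 1.0353
    t=0.2795 [y] (2,2)
    t=1.3148 [y] (2,1) — stop
  → r_3 = 1.3148
beam 4: φ=0°, α=330°
  cosα=0.8660 sinα=-0.5000 | (2,3) | tMaxX 0.7044 tMaxY 0.5400 | tΔX 1.1547 tΔY 2.0000
    t=0.5400 [y] (2,2)
    t=0.7044 [x] (3,2)
    t=1.8591 [x] (4,2)
    t=2.5400 [y] (4,1)
    t=3.0138 [x] (5,1) — stop
  → r_4 = 3.0138
beam 5: φ=45°, α=15°
  cosα=0.9659 sinα=0.2588 | (2,3) | tMaxX 0.6315 tMaxY 2.8205 | tΔX 1.0353 tΔY 3.8637
    t=0.6315 [x] (3,3)
    t=1.6668 [x] (4,3)
    t=2.7021 [x] (5,3) — stop
  → r_5 = 2.7021
beam 6: φ=90°, α=60°
  cosα=0.5000 sinα=0.8660 | (2,3) | tMaxX 1.2200 tMaxY 0.8429 | tΔX 2.0000 tΔY 1.1547
    t=0.8429 [y] (2,4)
    t=1.2200 [x] (3,4) — stop
  → r_6 = 1.2200
beam 7: φ=135°, α=105°
  cosα=-0.2588 sinα=0.9659 | (2,3) | tMaxX 1.5068 tMaxY 0.7558 | tΔX 3.8637 tΔY 1.0353
    t=0.7558 [y] (2,4)
    t=1.5068 [x] (1,4)
    t=1.7910 [y] (1,5)
    t=2.8263 [y] (1,6) — stop
  → r_7 = 2.8263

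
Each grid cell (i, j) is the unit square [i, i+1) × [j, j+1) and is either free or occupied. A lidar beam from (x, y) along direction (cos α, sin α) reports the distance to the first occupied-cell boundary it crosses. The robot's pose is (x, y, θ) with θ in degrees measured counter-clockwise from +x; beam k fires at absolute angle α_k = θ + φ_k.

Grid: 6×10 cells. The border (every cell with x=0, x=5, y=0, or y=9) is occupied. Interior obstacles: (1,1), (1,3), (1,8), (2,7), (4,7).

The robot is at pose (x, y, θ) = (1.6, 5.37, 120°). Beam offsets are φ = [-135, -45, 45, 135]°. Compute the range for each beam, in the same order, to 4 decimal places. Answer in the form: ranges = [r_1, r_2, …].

beam 1: φ=-135°, α=345°
  direction (0.9659, -0.2588); cell (1,5); t to first gridline: x 0.4141, y 1.4296 (then +1.0353 / +3.8637)
    (2,5) via x @ 0.4141
    (2,4) via y @ 1.4296
    (3,4) via x @ 1.4494
    (4,4) via x @ 2.4847
    (5,4) via x @ 3.5199  # hit
  → r_1 = 3.5199
beam 2: φ=-45°, α=75°
  direction (0.2588, 0.9659); cell (1,5); t to first gridline: x 1.5455, y 0.6522 (then +3.8637 / +1.0353)
    (1,6) via y @ 0.6522
    (2,6) via x @ 1.5455
    (2,7) via y @ 1.6875  # hit
  → r_2 = 1.6875
beam 3: φ=45°, α=165°
  direction (-0.9659, 0.2588); cell (1,5); t to first gridline: x 0.6212, y 2.4341 (then +1.0353 / +3.8637)
    (0,5) via x @ 0.6212  # hit
  → r_3 = 0.6212
beam 4: φ=135°, α=255°
  direction (-0.2588, -0.9659); cell (1,5); t to first gridline: x 2.3182, y 0.3831 (then +3.8637 / +1.0353)
    (1,4) via y @ 0.3831
    (1,3) via y @ 1.4183  # hit
  → r_4 = 1.4183

ranges = [3.5199, 1.6875, 0.6212, 1.4183]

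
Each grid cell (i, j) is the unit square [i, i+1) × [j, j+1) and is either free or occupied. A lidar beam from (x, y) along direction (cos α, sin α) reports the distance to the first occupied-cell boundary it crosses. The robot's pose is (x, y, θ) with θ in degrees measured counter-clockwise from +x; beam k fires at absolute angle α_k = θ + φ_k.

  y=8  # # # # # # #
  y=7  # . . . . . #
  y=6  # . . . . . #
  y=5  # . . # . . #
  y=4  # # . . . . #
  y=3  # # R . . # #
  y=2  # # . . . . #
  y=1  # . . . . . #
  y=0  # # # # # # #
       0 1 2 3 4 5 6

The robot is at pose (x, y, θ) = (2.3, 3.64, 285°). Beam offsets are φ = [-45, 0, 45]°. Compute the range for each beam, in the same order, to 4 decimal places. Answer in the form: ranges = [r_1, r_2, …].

ranges = [0.6000, 2.7331, 4.2724]

beam 1: φ=-45°, α=240°
  direction (-0.5000, -0.8660); cell (2,3); t to first gridline: x 0.6000, y 0.7390 (then +2.0000 / +1.1547)
    (1,3) via x @ 0.6000  # hit
  → r_1 = 0.6000
beam 2: φ=0°, α=285°
  direction (0.2588, -0.9659); cell (2,3); t to first gridline: x 2.7046, y 0.6626 (then +3.8637 / +1.0353)
    (2,2) via y @ 0.6626
    (2,1) via y @ 1.6979
    (3,1) via x @ 2.7046
    (3,0) via y @ 2.7331  # hit
  → r_2 = 2.7331
beam 3: φ=45°, α=330°
  direction (0.8660, -0.5000); cell (2,3); t to first gridline: x 0.8083, y 1.2800 (then +1.1547 / +2.0000)
    (3,3) via x @ 0.8083
    (3,2) via y @ 1.2800
    (4,2) via x @ 1.9630
    (5,2) via x @ 3.1177
    (5,1) via y @ 3.2800
    (6,1) via x @ 4.2724  # hit
  → r_3 = 4.2724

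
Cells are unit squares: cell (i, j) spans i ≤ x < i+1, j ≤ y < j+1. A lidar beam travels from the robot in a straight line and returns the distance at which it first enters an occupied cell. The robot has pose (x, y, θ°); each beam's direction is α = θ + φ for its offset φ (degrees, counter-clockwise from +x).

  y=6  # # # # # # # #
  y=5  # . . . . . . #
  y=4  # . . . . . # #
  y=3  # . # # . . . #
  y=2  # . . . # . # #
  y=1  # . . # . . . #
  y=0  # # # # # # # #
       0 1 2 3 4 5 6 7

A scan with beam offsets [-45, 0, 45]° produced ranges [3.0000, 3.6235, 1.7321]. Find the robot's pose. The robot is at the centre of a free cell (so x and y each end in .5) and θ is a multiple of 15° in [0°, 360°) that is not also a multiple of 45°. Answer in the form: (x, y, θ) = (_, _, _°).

(x, y, θ) = (3.5, 4.5, 15°)

Candidates: 24 free-cell centres × 16 headings = 384 poses. Raycast each; keep the one whose scan matches to 4 dp.
  (6.5, 5.5, 285°): beam 1 = 0.5774 ≠ 3.0000 ✗
  (6.5, 1.5, 15°): beam 1 = 0.5774 ≠ 3.0000 ✗
  (4.5, 1.5, 285°): beam 1 = 0.5774 ≠ 3.0000 ✗
  …
  (3.5, 4.5, 15°): r_1=3.0000, r_2=3.6235, r_3=1.7321 — all match ✓
No second candidate reproduces the full scan.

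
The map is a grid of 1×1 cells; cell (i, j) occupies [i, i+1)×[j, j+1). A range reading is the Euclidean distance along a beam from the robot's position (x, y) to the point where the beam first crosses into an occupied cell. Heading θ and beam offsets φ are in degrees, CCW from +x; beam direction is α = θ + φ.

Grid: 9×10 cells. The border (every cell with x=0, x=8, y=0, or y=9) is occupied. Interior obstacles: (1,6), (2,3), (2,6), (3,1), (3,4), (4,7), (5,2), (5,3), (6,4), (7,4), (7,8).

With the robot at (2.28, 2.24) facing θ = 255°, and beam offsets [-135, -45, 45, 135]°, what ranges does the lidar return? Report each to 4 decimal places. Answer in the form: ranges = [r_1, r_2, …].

ranges = [2.5600, 1.4780, 1.4318, 3.1408]

beam 1: φ=-135°, α=120°
  cosα=-0.5000 sinα=0.8660 | (2,2) | tMaxX 0.5600 tMaxY 0.8776 | tΔX 2.0000 tΔY 1.1547
    t=0.5600 [x] (1,2)
    t=0.8776 [y] (1,3)
    t=2.0323 [y] (1,4)
    t=2.5600 [x] (0,4) — stop
  → r_1 = 2.5600
beam 2: φ=-45°, α=210°
  cosα=-0.8660 sinα=-0.5000 | (2,2) | tMaxX 0.3233 tMaxY 0.4800 | tΔX 1.1547 tΔY 2.0000
    t=0.3233 [x] (1,2)
    t=0.4800 [y] (1,1)
    t=1.4780 [x] (0,1) — stop
  → r_2 = 1.4780
beam 3: φ=45°, α=300°
  cosα=0.5000 sinα=-0.8660 | (2,2) | tMaxX 1.4400 tMaxY 0.2771 | tΔX 2.0000 tΔY 1.1547
    t=0.2771 [y] (2,1)
    t=1.4318 [y] (2,0) — stop
  → r_3 = 1.4318
beam 4: φ=135°, α=30°
  cosα=0.8660 sinα=0.5000 | (2,2) | tMaxX 0.8314 tMaxY 1.5200 | tΔX 1.1547 tΔY 2.0000
    t=0.8314 [x] (3,2)
    t=1.5200 [y] (3,3)
    t=1.9861 [x] (4,3)
    t=3.1408 [x] (5,3) — stop
  → r_4 = 3.1408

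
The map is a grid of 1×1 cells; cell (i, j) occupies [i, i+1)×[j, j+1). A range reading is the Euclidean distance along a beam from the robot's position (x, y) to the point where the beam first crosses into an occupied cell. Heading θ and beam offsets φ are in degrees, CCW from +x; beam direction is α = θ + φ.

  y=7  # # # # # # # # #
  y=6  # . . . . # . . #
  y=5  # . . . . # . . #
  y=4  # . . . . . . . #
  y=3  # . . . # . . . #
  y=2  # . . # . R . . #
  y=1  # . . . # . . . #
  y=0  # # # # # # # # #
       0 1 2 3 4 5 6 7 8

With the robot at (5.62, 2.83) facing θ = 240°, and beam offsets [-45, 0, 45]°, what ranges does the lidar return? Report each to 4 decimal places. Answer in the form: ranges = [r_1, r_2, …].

beam 1: φ=-45°, α=195°
  cosα=-0.9659 sinα=-0.2588 | (5,2) | tMaxX 0.6419 tMaxY 3.2069 | tΔX 1.0353 tΔY 3.8637
    t=0.6419 [x] (4,2)
    t=1.6771 [x] (3,2) — stop
  → r_1 = 1.6771
beam 2: φ=0°, α=240°
  cosα=-0.5000 sinα=-0.8660 | (5,2) | tMaxX 1.2400 tMaxY 0.9584 | tΔX 2.0000 tΔY 1.1547
    t=0.9584 [y] (5,1)
    t=1.2400 [x] (4,1) — stop
  → r_2 = 1.2400
beam 3: φ=45°, α=285°
  cosα=0.2588 sinα=-0.9659 | (5,2) | tMaxX 1.4682 tMaxY 0.8593 | tΔX 3.8637 tΔY 1.0353
    t=0.8593 [y] (5,1)
    t=1.4682 [x] (6,1)
    t=1.8946 [y] (6,0) — stop
  → r_3 = 1.8946

ranges = [1.6771, 1.2400, 1.8946]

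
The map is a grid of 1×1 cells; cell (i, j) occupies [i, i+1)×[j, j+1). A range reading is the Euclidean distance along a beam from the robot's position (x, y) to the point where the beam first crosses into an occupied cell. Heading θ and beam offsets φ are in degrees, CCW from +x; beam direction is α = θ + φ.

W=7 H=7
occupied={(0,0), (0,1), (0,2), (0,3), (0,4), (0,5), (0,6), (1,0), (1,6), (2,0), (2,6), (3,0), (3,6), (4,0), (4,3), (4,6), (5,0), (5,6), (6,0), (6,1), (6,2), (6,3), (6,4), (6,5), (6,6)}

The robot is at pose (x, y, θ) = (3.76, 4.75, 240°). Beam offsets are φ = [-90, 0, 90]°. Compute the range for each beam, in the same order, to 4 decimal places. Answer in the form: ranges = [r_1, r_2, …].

ranges = [2.5000, 4.3301, 2.5865]

beam 1: φ=-90°, α=150°
  d=(-0.8660,0.5000)  start (3,4)  tX=0.8776 tY=0.5000  stride 1/|dx|=1.1547 1/|dy|=2.0000
    cross y-line → (3,5), t=0.5000
    cross x-line → (2,5), t=0.8776
    cross x-line → (1,5), t=2.0323
    cross y-line → (1,6), t=2.5000 (wall)
  → r_1 = 2.5000
beam 2: φ=0°, α=240°
  d=(-0.5000,-0.8660)  start (3,4)  tX=1.5200 tY=0.8660  stride 1/|dx|=2.0000 1/|dy|=1.1547
    cross y-line → (3,3), t=0.8660
    cross x-line → (2,3), t=1.5200
    cross y-line → (2,2), t=2.0207
    cross y-line → (2,1), t=3.1754
    cross x-line → (1,1), t=3.5200
    cross y-line → (1,0), t=4.3301 (wall)
  → r_2 = 4.3301
beam 3: φ=90°, α=330°
  d=(0.8660,-0.5000)  start (3,4)  tX=0.2771 tY=1.5000  stride 1/|dx|=1.1547 1/|dy|=2.0000
    cross x-line → (4,4), t=0.2771
    cross x-line → (5,4), t=1.4318
    cross y-line → (5,3), t=1.5000
    cross x-line → (6,3), t=2.5865 (wall)
  → r_3 = 2.5865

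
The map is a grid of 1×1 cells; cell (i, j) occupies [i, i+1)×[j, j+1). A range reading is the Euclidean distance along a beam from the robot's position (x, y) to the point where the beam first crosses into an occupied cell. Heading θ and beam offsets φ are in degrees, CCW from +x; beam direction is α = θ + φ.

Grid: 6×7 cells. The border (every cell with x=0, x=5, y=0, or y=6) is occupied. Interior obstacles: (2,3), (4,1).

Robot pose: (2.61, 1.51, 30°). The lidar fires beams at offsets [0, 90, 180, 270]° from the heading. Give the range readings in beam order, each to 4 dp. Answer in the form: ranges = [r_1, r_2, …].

ranges = [2.7597, 3.2200, 1.0200, 0.5889]

beam 1: φ=0°, α=30°
  d=(0.8660,0.5000)  start (2,1)  tX=0.4503 tY=0.9800  stride 1/|dx|=1.1547 1/|dy|=2.0000
    cross x-line → (3,1), t=0.4503
    cross y-line → (3,2), t=0.9800
    cross x-line → (4,2), t=1.6050
    cross x-line → (5,2), t=2.7597 (wall)
  → r_1 = 2.7597
beam 2: φ=90°, α=120°
  d=(-0.5000,0.8660)  start (2,1)  tX=1.2200 tY=0.5658  stride 1/|dx|=2.0000 1/|dy|=1.1547
    cross y-line → (2,2), t=0.5658
    cross x-line → (1,2), t=1.2200
    cross y-line → (1,3), t=1.7205
    cross y-line → (1,4), t=2.8752
    cross x-line → (0,4), t=3.2200 (wall)
  → r_2 = 3.2200
beam 3: φ=180°, α=210°
  d=(-0.8660,-0.5000)  start (2,1)  tX=0.7044 tY=1.0200  stride 1/|dx|=1.1547 1/|dy|=2.0000
    cross x-line → (1,1), t=0.7044
    cross y-line → (1,0), t=1.0200 (wall)
  → r_3 = 1.0200
beam 4: φ=270°, α=300°
  d=(0.5000,-0.8660)  start (2,1)  tX=0.7800 tY=0.5889  stride 1/|dx|=2.0000 1/|dy|=1.1547
    cross y-line → (2,0), t=0.5889 (wall)
  → r_4 = 0.5889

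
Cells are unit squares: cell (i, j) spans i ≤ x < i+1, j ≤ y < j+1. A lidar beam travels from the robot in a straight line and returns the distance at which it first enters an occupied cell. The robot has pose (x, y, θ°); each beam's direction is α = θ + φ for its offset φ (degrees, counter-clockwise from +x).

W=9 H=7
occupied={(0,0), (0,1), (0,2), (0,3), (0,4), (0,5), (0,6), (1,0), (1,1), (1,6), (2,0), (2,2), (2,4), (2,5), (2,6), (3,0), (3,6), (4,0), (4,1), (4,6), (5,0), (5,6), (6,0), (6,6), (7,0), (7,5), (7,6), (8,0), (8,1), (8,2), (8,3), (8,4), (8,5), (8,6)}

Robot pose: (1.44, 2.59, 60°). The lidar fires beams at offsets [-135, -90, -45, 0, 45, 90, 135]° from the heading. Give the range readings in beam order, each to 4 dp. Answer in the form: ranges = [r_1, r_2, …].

ranges = [0.6108, 0.6466, 0.5798, 1.6281, 1.7000, 0.5081, 0.4555]

beam 1: φ=-135°, α=285°
  d=(0.2588,-0.9659)  start (1,2)  tX=2.1637 tY=0.6108  stride 1/|dx|=3.8637 1/|dy|=1.0353
    cross y-line → (1,1), t=0.6108 (wall)
  → r_1 = 0.6108
beam 2: φ=-90°, α=330°
  d=(0.8660,-0.5000)  start (1,2)  tX=0.6466 tY=1.1800  stride 1/|dx|=1.1547 1/|dy|=2.0000
    cross x-line → (2,2), t=0.6466 (wall)
  → r_2 = 0.6466
beam 3: φ=-45°, α=15°
  d=(0.9659,0.2588)  start (1,2)  tX=0.5798 tY=1.5841  stride 1/|dx|=1.0353 1/|dy|=3.8637
    cross x-line → (2,2), t=0.5798 (wall)
  → r_3 = 0.5798
beam 4: φ=0°, α=60°
  d=(0.5000,0.8660)  start (1,2)  tX=1.1200 tY=0.4734  stride 1/|dx|=2.0000 1/|dy|=1.1547
    cross y-line → (1,3), t=0.4734
    cross x-line → (2,3), t=1.1200
    cross y-line → (2,4), t=1.6281 (wall)
  → r_4 = 1.6281
beam 5: φ=45°, α=105°
  d=(-0.2588,0.9659)  start (1,2)  tX=1.7000 tY=0.4245  stride 1/|dx|=3.8637 1/|dy|=1.0353
    cross y-line → (1,3), t=0.4245
    cross y-line → (1,4), t=1.4597
    cross x-line → (0,4), t=1.7000 (wall)
  → r_5 = 1.7000
beam 6: φ=90°, α=150°
  d=(-0.8660,0.5000)  start (1,2)  tX=0.5081 tY=0.8200  stride 1/|dx|=1.1547 1/|dy|=2.0000
    cross x-line → (0,2), t=0.5081 (wall)
  → r_6 = 0.5081
beam 7: φ=135°, α=195°
  d=(-0.9659,-0.2588)  start (1,2)  tX=0.4555 tY=2.2796  stride 1/|dx|=1.0353 1/|dy|=3.8637
    cross x-line → (0,2), t=0.4555 (wall)
  → r_7 = 0.4555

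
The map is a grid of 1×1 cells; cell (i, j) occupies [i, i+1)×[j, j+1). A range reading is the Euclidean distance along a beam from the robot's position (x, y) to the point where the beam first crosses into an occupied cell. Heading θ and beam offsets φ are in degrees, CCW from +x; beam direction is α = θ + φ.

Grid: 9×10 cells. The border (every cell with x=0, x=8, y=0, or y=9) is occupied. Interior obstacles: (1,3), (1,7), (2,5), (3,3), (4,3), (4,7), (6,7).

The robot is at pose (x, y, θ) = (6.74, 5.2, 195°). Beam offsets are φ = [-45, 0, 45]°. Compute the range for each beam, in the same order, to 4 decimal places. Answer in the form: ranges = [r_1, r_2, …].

beam 1: φ=-45°, α=150°
  dir = (cos 150°, sin 150°) = (-0.8660, 0.5000); from cell (6,5)
  next x-line at t=0.8545, next y-line at t=1.6000; Δt_x=1.1547, Δt_y=2.0000
    x: enter (5,5) at t=0.8545
    y: enter (5,6) at t=1.6000
    x: enter (4,6) at t=2.0092
    x: enter (3,6) at t=3.1639
    y: enter (3,7) at t=3.6000
    x: enter (2,7) at t=4.3186
    x: enter (1,7) at t=5.4733 ← occupied
  → r_1 = 5.4733
beam 2: φ=0°, α=195°
  dir = (cos 195°, sin 195°) = (-0.9659, -0.2588); from cell (6,5)
  next x-line at t=0.7661, next y-line at t=0.7727; Δt_x=1.0353, Δt_y=3.8637
    x: enter (5,5) at t=0.7661
    y: enter (5,4) at t=0.7727
    x: enter (4,4) at t=1.8014
    x: enter (3,4) at t=2.8367
    x: enter (2,4) at t=3.8719
    y: enter (2,3) at t=4.6364
    x: enter (1,3) at t=4.9072 ← occupied
  → r_2 = 4.9072
beam 3: φ=45°, α=240°
  dir = (cos 240°, sin 240°) = (-0.5000, -0.8660); from cell (6,5)
  next x-line at t=1.4800, next y-line at t=0.2309; Δt_x=2.0000, Δt_y=1.1547
    y: enter (6,4) at t=0.2309
    y: enter (6,3) at t=1.3856
    x: enter (5,3) at t=1.4800
    y: enter (5,2) at t=2.5403
    x: enter (4,2) at t=3.4800
    y: enter (4,1) at t=3.6950
    y: enter (4,0) at t=4.8497 ← occupied
  → r_3 = 4.8497

ranges = [5.4733, 4.9072, 4.8497]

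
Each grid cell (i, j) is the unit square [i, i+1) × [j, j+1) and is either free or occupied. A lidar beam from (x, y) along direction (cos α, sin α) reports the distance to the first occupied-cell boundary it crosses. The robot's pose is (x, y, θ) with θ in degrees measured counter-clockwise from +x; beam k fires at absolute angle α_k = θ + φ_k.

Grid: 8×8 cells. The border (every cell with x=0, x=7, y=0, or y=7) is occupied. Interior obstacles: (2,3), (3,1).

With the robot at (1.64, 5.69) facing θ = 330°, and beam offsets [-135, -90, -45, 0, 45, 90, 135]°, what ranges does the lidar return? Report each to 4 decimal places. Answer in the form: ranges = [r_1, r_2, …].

ranges = [0.6626, 1.2800, 1.7496, 6.1892, 5.0615, 1.5127, 1.3562]

beam 1: φ=-135°, α=195°
  direction (-0.9659, -0.2588); cell (1,5); t to first gridline: x 0.6626, y 2.6660 (then +1.0353 / +3.8637)
    (0,5) via x @ 0.6626  # hit
  → r_1 = 0.6626
beam 2: φ=-90°, α=240°
  direction (-0.5000, -0.8660); cell (1,5); t to first gridline: x 1.2800, y 0.7967 (then +2.0000 / +1.1547)
    (1,4) via y @ 0.7967
    (0,4) via x @ 1.2800  # hit
  → r_2 = 1.2800
beam 3: φ=-45°, α=285°
  direction (0.2588, -0.9659); cell (1,5); t to first gridline: x 1.3909, y 0.7143 (then +3.8637 / +1.0353)
    (1,4) via y @ 0.7143
    (2,4) via x @ 1.3909
    (2,3) via y @ 1.7496  # hit
  → r_3 = 1.7496
beam 4: φ=0°, α=330°
  direction (0.8660, -0.5000); cell (1,5); t to first gridline: x 0.4157, y 1.3800 (then +1.1547 / +2.0000)
    (2,5) via x @ 0.4157
    (2,4) via y @ 1.3800
    (3,4) via x @ 1.5704
    (4,4) via x @ 2.7251
    (4,3) via y @ 3.3800
    (5,3) via x @ 3.8798
    (6,3) via x @ 5.0345
    (6,2) via y @ 5.3800
    (7,2) via x @ 6.1892  # hit
  → r_4 = 6.1892
beam 5: φ=45°, α=15°
  direction (0.9659, 0.2588); cell (1,5); t to first gridline: x 0.3727, y 1.1977 (then +1.0353 / +3.8637)
    (2,5) via x @ 0.3727
    (2,6) via y @ 1.1977
    (3,6) via x @ 1.4080
    (4,6) via x @ 2.4433
    (5,6) via x @ 3.4785
    (6,6) via x @ 4.5138
    (6,7) via y @ 5.0615  # hit
  → r_5 = 5.0615
beam 6: φ=90°, α=60°
  direction (0.5000, 0.8660); cell (1,5); t to first gridline: x 0.7200, y 0.3580 (then +2.0000 / +1.1547)
    (1,6) via y @ 0.3580
    (2,6) via x @ 0.7200
    (2,7) via y @ 1.5127  # hit
  → r_6 = 1.5127
beam 7: φ=135°, α=105°
  direction (-0.2588, 0.9659); cell (1,5); t to first gridline: x 2.4728, y 0.3209 (then +3.8637 / +1.0353)
    (1,6) via y @ 0.3209
    (1,7) via y @ 1.3562  # hit
  → r_7 = 1.3562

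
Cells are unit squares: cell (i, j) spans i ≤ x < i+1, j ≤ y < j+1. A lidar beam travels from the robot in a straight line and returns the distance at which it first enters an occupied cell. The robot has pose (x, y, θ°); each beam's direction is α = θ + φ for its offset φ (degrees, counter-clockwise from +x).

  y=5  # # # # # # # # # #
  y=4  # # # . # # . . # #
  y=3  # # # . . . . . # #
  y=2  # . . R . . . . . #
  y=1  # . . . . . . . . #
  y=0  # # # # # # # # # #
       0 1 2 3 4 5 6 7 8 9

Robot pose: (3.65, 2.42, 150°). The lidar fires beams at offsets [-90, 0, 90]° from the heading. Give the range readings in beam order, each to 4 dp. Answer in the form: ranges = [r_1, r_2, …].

beam 1: φ=-90°, α=60°
  dir = (cos 60°, sin 60°) = (0.5000, 0.8660); from cell (3,2)
  next x-line at t=0.7000, next y-line at t=0.6697; Δt_x=2.0000, Δt_y=1.1547
    y: enter (3,3) at t=0.6697
    x: enter (4,3) at t=0.7000
    y: enter (4,4) at t=1.8244 ← occupied
  → r_1 = 1.8244
beam 2: φ=0°, α=150°
  dir = (cos 150°, sin 150°) = (-0.8660, 0.5000); from cell (3,2)
  next x-line at t=0.7506, next y-line at t=1.1600; Δt_x=1.1547, Δt_y=2.0000
    x: enter (2,2) at t=0.7506
    y: enter (2,3) at t=1.1600 ← occupied
  → r_2 = 1.1600
beam 3: φ=90°, α=240°
  dir = (cos 240°, sin 240°) = (-0.5000, -0.8660); from cell (3,2)
  next x-line at t=1.3000, next y-line at t=0.4850; Δt_x=2.0000, Δt_y=1.1547
    y: enter (3,1) at t=0.4850
    x: enter (2,1) at t=1.3000
    y: enter (2,0) at t=1.6397 ← occupied
  → r_3 = 1.6397

ranges = [1.8244, 1.1600, 1.6397]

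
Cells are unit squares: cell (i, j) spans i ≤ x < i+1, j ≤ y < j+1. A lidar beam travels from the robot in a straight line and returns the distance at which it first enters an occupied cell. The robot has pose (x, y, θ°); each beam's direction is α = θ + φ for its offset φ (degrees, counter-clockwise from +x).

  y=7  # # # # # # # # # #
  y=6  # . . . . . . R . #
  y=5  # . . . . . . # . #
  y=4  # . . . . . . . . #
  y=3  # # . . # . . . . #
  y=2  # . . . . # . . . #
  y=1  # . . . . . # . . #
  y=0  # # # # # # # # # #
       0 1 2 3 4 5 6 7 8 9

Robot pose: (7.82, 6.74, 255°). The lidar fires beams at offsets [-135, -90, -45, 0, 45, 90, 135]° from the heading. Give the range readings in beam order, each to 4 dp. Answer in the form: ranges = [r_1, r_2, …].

ranges = [0.3002, 1.0046, 6.7204, 0.7661, 2.3600, 1.2216, 0.5200]

beam 1: φ=-135°, α=120°
  d=(-0.5000,0.8660)  start (7,6)  tX=1.6400 tY=0.3002  stride 1/|dx|=2.0000 1/|dy|=1.1547
    cross y-line → (7,7), t=0.3002 (wall)
  → r_1 = 0.3002
beam 2: φ=-90°, α=165°
  d=(-0.9659,0.2588)  start (7,6)  tX=0.8489 tY=1.0046  stride 1/|dx|=1.0353 1/|dy|=3.8637
    cross x-line → (6,6), t=0.8489
    cross y-line → (6,7), t=1.0046 (wall)
  → r_2 = 1.0046
beam 3: φ=-45°, α=210°
  d=(-0.8660,-0.5000)  start (7,6)  tX=0.9469 tY=1.4800  stride 1/|dx|=1.1547 1/|dy|=2.0000
    cross x-line → (6,6), t=0.9469
    cross y-line → (6,5), t=1.4800
    cross x-line → (5,5), t=2.1016
    cross x-line → (4,5), t=3.2563
    cross y-line → (4,4), t=3.4800
    cross x-line → (3,4), t=4.4110
    cross y-line → (3,3), t=5.4800
    cross x-line → (2,3), t=5.5657
    cross x-line → (1,3), t=6.7204 (wall)
  → r_3 = 6.7204
beam 4: φ=0°, α=255°
  d=(-0.2588,-0.9659)  start (7,6)  tX=3.1682 tY=0.7661  stride 1/|dx|=3.8637 1/|dy|=1.0353
    cross y-line → (7,5), t=0.7661 (wall)
  → r_4 = 0.7661
beam 5: φ=45°, α=300°
  d=(0.5000,-0.8660)  start (7,6)  tX=0.3600 tY=0.8545  stride 1/|dx|=2.0000 1/|dy|=1.1547
    cross x-line → (8,6), t=0.3600
    cross y-line → (8,5), t=0.8545
    cross y-line → (8,4), t=2.0092
    cross x-line → (9,4), t=2.3600 (wall)
  → r_5 = 2.3600
beam 6: φ=90°, α=345°
  d=(0.9659,-0.2588)  start (7,6)  tX=0.1863 tY=2.8591  stride 1/|dx|=1.0353 1/|dy|=3.8637
    cross x-line → (8,6), t=0.1863
    cross x-line → (9,6), t=1.2216 (wall)
  → r_6 = 1.2216
beam 7: φ=135°, α=30°
  d=(0.8660,0.5000)  start (7,6)  tX=0.2078 tY=0.5200  stride 1/|dx|=1.1547 1/|dy|=2.0000
    cross x-line → (8,6), t=0.2078
    cross y-line → (8,7), t=0.5200 (wall)
  → r_7 = 0.5200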